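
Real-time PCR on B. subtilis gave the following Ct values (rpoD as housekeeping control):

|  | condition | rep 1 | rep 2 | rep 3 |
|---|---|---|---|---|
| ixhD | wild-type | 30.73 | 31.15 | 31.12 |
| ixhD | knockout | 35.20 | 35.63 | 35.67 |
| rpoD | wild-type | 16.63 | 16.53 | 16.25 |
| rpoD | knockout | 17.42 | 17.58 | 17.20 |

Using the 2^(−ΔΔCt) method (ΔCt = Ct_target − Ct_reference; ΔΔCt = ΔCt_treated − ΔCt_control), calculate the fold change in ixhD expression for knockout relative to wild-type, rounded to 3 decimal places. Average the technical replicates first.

Mean Ct: ixhD wild-type 31.000; ixhD knockout 35.500; rpoD wild-type 16.470; rpoD knockout 17.400
ΔCt(wild-type) = 31.000 − 16.470 = 14.530
ΔCt(knockout) = 35.500 − 17.400 = 18.100
ΔΔCt = 18.100 − 14.530 = 3.570
Fold change = 2^(−3.570) = 0.0842

0.084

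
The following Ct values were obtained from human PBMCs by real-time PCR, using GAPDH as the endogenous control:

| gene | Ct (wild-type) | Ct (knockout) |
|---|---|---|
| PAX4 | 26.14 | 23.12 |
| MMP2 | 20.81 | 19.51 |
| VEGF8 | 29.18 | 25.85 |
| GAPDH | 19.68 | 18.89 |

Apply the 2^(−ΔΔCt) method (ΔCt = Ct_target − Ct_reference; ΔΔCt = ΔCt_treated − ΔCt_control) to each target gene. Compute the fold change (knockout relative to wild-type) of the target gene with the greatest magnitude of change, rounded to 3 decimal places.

5.816

PAX4: ΔΔCt = (23.12−18.89) − (26.14−19.68) = 4.23 − 6.46 = -2.23; fold change = 2^2.23 = 4.691
MMP2: ΔΔCt = (19.51−18.89) − (20.81−19.68) = 0.62 − 1.13 = -0.51; fold change = 2^0.51 = 1.424
VEGF8: ΔΔCt = (25.85−18.89) − (29.18−19.68) = 6.96 − 9.50 = -2.54; fold change = 2^2.54 = 5.816
VEGF8 has the largest |ΔΔCt| = 2.54.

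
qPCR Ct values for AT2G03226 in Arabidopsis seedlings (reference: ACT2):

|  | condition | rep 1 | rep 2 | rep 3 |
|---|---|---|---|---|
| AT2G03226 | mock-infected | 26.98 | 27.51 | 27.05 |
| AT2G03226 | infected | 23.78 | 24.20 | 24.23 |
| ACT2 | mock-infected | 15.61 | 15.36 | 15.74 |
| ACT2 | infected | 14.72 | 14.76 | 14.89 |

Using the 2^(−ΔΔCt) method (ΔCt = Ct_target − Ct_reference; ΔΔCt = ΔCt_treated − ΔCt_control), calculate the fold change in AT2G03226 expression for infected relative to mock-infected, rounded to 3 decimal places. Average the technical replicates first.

5.028

Mean Ct: AT2G03226 mock-infected 27.180; AT2G03226 infected 24.070; ACT2 mock-infected 15.570; ACT2 infected 14.790
ΔCt(mock-infected) = 27.180 − 15.570 = 11.610
ΔCt(infected) = 24.070 − 14.790 = 9.280
ΔΔCt = 9.280 − 11.610 = -2.330
Fold change = 2^(−(-2.330)) = 2^2.330 = 5.0281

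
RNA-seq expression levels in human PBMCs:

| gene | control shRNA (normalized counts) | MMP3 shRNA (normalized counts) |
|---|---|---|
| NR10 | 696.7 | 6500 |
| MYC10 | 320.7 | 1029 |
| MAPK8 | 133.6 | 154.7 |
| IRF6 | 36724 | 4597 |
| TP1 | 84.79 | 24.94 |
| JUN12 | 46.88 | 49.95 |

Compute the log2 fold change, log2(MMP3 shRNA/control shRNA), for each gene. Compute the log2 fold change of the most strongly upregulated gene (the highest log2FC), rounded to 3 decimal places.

3.222

log2(6500/696.7) = 3.222  (NR10)
log2(1029/320.7) = 1.682  (MYC10)
log2(154.7/133.6) = 0.212  (MAPK8)
log2(4597/36724) = -2.998  (IRF6)
log2(24.94/84.79) = -1.765  (TP1)
log2(49.95/46.88) = 0.092  (JUN12)
NR10 is most strongly upregulated.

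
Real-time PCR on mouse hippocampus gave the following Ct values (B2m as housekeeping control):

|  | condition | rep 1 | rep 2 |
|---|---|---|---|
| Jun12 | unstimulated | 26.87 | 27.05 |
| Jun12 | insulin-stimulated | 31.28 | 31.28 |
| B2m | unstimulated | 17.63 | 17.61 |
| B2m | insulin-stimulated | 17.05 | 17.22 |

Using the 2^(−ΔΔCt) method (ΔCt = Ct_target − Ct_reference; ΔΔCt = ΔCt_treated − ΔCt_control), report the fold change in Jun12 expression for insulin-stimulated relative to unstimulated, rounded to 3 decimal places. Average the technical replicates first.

0.036

Mean Ct: Jun12 unstimulated 26.960; Jun12 insulin-stimulated 31.280; B2m unstimulated 17.620; B2m insulin-stimulated 17.135
ΔCt(unstimulated) = 26.960 − 17.620 = 9.340
ΔCt(insulin-stimulated) = 31.280 − 17.135 = 14.145
ΔΔCt = 14.145 − 9.340 = 4.805
Fold change = 2^(−4.805) = 0.0358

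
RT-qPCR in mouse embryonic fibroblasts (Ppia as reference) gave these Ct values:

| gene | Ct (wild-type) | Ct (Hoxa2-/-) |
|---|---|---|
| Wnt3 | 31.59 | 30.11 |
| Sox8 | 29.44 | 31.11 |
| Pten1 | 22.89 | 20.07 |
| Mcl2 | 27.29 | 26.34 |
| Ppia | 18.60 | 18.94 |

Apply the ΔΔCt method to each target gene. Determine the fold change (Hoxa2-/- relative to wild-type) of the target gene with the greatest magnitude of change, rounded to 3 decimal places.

8.938

Wnt3: ΔΔCt = (30.11−18.94) − (31.59−18.60) = 11.17 − 12.99 = -1.82; fold change = 2^1.82 = 3.531
Sox8: ΔΔCt = (31.11−18.94) − (29.44−18.60) = 12.17 − 10.84 = 1.33; fold change = 2^-1.33 = 0.398
Pten1: ΔΔCt = (20.07−18.94) − (22.89−18.60) = 1.13 − 4.29 = -3.16; fold change = 2^3.16 = 8.938
Mcl2: ΔΔCt = (26.34−18.94) − (27.29−18.60) = 7.40 − 8.69 = -1.29; fold change = 2^1.29 = 2.445
Pten1 has the largest |ΔΔCt| = 3.16.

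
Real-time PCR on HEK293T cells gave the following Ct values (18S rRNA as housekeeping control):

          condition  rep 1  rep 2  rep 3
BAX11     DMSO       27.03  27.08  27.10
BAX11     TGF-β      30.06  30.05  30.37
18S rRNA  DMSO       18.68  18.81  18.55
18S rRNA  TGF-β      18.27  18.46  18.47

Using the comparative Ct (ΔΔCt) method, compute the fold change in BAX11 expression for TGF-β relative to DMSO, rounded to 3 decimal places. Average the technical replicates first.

Mean Ct: BAX11 DMSO 27.070; BAX11 TGF-β 30.160; 18S rRNA DMSO 18.680; 18S rRNA TGF-β 18.400
ΔCt(DMSO) = 27.070 − 18.680 = 8.390
ΔCt(TGF-β) = 30.160 − 18.400 = 11.760
ΔΔCt = 11.760 − 8.390 = 3.370
Fold change = 2^(−3.370) = 0.0967

0.097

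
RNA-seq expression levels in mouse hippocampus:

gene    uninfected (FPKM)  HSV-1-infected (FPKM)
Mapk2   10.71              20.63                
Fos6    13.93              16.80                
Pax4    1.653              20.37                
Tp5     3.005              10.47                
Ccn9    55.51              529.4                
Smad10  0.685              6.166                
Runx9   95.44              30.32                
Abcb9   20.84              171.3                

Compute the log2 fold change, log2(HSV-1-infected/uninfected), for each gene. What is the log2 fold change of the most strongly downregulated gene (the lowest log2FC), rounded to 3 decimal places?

log2(20.63/10.71) = 0.946  (Mapk2)
log2(16.80/13.93) = 0.270  (Fos6)
log2(20.37/1.653) = 3.623  (Pax4)
log2(10.47/3.005) = 1.801  (Tp5)
log2(529.4/55.51) = 3.254  (Ccn9)
log2(6.166/0.685) = 3.170  (Smad10)
log2(30.32/95.44) = -1.654  (Runx9)
log2(171.3/20.84) = 3.039  (Abcb9)
Runx9 is most strongly downregulated.

-1.654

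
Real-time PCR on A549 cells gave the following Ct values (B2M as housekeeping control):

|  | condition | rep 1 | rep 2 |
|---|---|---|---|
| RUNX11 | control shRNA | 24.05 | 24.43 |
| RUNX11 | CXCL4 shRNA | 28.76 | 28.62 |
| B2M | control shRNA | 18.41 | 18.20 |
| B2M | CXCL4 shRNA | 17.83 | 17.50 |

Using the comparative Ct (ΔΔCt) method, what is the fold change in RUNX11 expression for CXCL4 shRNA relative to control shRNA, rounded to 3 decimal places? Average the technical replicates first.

0.029

Mean Ct: RUNX11 control shRNA 24.240; RUNX11 CXCL4 shRNA 28.690; B2M control shRNA 18.305; B2M CXCL4 shRNA 17.665
ΔCt(control shRNA) = 24.240 − 18.305 = 5.935
ΔCt(CXCL4 shRNA) = 28.690 − 17.665 = 11.025
ΔΔCt = 11.025 − 5.935 = 5.090
Fold change = 2^(−5.090) = 0.0294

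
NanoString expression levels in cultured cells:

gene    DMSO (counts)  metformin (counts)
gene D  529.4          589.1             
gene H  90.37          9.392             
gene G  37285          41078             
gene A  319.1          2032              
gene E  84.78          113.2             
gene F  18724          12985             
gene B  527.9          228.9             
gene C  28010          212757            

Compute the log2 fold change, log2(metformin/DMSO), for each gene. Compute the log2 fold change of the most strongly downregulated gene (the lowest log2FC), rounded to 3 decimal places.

log2(589.1/529.4) = 0.154  (gene D)
log2(9.392/90.37) = -3.266  (gene H)
log2(41078/37285) = 0.140  (gene G)
log2(2032/319.1) = 2.671  (gene A)
log2(113.2/84.78) = 0.417  (gene E)
log2(12985/18724) = -0.528  (gene F)
log2(228.9/527.9) = -1.206  (gene B)
log2(212757/28010) = 2.925  (gene C)
gene H is most strongly downregulated.

-3.266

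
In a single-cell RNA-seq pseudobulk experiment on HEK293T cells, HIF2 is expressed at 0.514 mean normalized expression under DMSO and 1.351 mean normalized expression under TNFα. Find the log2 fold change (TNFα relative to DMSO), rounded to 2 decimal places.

Fold change = 1.351 / 0.514 = 2.6284
log2(2.6284) = 1.394

1.39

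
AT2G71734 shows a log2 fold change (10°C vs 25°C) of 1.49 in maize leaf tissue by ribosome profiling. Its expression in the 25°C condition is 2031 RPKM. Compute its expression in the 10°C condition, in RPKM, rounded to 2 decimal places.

5704.86

Fold change = 2^(1.49) = 2.8089
10°C expression = 2031 × 2.8089 = 5704.86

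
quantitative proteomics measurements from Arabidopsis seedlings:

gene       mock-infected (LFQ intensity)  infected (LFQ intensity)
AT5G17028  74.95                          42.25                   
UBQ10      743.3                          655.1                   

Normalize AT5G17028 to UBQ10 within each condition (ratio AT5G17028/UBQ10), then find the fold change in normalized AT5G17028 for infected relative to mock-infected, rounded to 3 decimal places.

AT5G17028/UBQ10 (mock-infected) = 74.95 / 743.3 = 0.10083
AT5G17028/UBQ10 (infected) = 42.25 / 655.1 = 0.064494
Fold change = 0.064494 / 0.10083 = 0.6396

0.640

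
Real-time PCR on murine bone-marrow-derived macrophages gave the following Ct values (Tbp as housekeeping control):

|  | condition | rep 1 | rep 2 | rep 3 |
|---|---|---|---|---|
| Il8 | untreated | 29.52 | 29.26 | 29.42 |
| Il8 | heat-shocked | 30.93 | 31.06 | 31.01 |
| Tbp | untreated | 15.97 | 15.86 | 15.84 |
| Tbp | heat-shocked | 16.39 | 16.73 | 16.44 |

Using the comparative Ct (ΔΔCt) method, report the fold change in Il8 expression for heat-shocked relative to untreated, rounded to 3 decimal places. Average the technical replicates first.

0.511

Mean Ct: Il8 untreated 29.400; Il8 heat-shocked 31.000; Tbp untreated 15.890; Tbp heat-shocked 16.520
ΔCt(untreated) = 29.400 − 15.890 = 13.510
ΔCt(heat-shocked) = 31.000 − 16.520 = 14.480
ΔΔCt = 14.480 − 13.510 = 0.970
Fold change = 2^(−0.970) = 0.5105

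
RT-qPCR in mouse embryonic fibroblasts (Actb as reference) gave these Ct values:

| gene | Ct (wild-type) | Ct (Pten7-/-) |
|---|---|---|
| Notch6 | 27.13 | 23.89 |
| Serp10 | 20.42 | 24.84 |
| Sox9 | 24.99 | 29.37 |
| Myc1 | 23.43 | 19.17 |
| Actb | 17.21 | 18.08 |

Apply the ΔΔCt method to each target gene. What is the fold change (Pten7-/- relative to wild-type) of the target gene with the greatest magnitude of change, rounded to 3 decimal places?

35.017

Notch6: ΔΔCt = (23.89−18.08) − (27.13−17.21) = 5.81 − 9.92 = -4.11; fold change = 2^4.11 = 17.268
Serp10: ΔΔCt = (24.84−18.08) − (20.42−17.21) = 6.76 − 3.21 = 3.55; fold change = 2^-3.55 = 0.085
Sox9: ΔΔCt = (29.37−18.08) − (24.99−17.21) = 11.29 − 7.78 = 3.51; fold change = 2^-3.51 = 0.088
Myc1: ΔΔCt = (19.17−18.08) − (23.43−17.21) = 1.09 − 6.22 = -5.13; fold change = 2^5.13 = 35.017
Myc1 has the largest |ΔΔCt| = 5.13.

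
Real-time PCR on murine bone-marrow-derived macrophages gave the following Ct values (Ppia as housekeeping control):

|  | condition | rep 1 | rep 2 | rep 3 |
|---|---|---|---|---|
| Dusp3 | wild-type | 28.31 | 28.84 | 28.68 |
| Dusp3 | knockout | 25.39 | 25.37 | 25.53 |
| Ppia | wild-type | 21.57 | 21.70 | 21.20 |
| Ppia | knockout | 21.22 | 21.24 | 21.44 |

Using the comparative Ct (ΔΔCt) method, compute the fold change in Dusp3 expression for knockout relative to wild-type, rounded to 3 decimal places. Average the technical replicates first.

Mean Ct: Dusp3 wild-type 28.610; Dusp3 knockout 25.430; Ppia wild-type 21.490; Ppia knockout 21.300
ΔCt(wild-type) = 28.610 − 21.490 = 7.120
ΔCt(knockout) = 25.430 − 21.300 = 4.130
ΔΔCt = 4.130 − 7.120 = -2.990
Fold change = 2^(−(-2.990)) = 2^2.990 = 7.9447

7.945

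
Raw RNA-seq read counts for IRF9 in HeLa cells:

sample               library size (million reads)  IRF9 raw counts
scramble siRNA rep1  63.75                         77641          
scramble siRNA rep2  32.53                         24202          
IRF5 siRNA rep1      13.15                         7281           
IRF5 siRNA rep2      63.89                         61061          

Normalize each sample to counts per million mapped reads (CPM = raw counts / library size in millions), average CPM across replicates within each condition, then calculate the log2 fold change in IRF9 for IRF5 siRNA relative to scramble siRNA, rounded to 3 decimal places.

CPM(scramble siRNA rep1) = 77641 / 63.75 = 1217.8980
CPM(scramble siRNA rep2) = 24202 / 32.53 = 743.9902
CPM(IRF5 siRNA rep1) = 7281 / 13.15 = 553.6882
CPM(IRF5 siRNA rep2) = 61061 / 63.89 = 955.7208
mean CPM(scramble siRNA) = 980.9441; mean CPM(IRF5 siRNA) = 754.7045
Fold change = 754.7045 / 980.9441 = 0.76937
log2(0.76937) = -0.3783

-0.378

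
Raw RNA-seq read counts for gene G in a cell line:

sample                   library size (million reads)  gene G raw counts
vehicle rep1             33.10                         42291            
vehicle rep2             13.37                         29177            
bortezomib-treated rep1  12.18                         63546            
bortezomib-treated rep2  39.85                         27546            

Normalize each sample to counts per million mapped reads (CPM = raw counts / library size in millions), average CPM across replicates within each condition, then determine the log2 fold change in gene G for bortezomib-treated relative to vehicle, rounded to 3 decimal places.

0.772

CPM(vehicle rep1) = 42291 / 33.10 = 1277.6737
CPM(vehicle rep2) = 29177 / 13.37 = 2182.2737
CPM(bortezomib-treated rep1) = 63546 / 12.18 = 5217.2414
CPM(bortezomib-treated rep2) = 27546 / 39.85 = 691.2422
mean CPM(vehicle) = 1729.9737; mean CPM(bortezomib-treated) = 2954.2418
Fold change = 2954.2418 / 1729.9737 = 1.70768
log2(1.70768) = 0.7720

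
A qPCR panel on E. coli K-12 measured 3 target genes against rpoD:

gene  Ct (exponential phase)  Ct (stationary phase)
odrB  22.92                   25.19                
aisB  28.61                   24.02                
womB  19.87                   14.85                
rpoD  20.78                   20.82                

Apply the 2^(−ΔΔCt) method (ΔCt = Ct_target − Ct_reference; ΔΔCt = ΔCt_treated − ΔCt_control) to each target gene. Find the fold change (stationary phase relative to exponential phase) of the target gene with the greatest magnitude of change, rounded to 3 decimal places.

33.359

odrB: ΔΔCt = (25.19−20.82) − (22.92−20.78) = 4.37 − 2.14 = 2.23; fold change = 2^-2.23 = 0.213
aisB: ΔΔCt = (24.02−20.82) − (28.61−20.78) = 3.20 − 7.83 = -4.63; fold change = 2^4.63 = 24.761
womB: ΔΔCt = (14.85−20.82) − (19.87−20.78) = -5.97 − (-0.91) = -5.06; fold change = 2^5.06 = 33.359
womB has the largest |ΔΔCt| = 5.06.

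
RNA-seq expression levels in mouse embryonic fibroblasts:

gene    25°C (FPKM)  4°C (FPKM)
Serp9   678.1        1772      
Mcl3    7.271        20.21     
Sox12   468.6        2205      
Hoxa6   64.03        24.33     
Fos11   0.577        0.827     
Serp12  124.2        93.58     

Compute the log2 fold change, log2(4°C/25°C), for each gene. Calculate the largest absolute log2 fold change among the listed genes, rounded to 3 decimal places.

2.234

log2(1772/678.1) = 1.386  (Serp9)
log2(20.21/7.271) = 1.475  (Mcl3)
log2(2205/468.6) = 2.234  (Sox12)
log2(24.33/64.03) = -1.396  (Hoxa6)
log2(0.827/0.577) = 0.519  (Fos11)
log2(93.58/124.2) = -0.408  (Serp12)
The largest magnitude belongs to Sox12.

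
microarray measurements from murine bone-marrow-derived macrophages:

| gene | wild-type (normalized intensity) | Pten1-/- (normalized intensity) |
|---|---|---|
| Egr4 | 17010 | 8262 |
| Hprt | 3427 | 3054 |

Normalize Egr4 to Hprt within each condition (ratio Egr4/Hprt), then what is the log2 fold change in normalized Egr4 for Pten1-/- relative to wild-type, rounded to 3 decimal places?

-0.876

Egr4/Hprt (wild-type) = 17010 / 3427 = 4.9635
Egr4/Hprt (Pten1-/-) = 8262 / 3054 = 2.7053
Fold change = 2.7053 / 4.9635 = 0.5450
log2(0.5450) = -0.8756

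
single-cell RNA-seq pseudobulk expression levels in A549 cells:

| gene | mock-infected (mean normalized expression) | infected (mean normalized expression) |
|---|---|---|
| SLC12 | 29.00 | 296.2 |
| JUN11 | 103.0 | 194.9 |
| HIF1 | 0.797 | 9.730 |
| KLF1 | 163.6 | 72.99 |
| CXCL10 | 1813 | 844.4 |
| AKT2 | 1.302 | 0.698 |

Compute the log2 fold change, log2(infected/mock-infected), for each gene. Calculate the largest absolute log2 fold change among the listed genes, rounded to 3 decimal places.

3.610

log2(296.2/29.00) = 3.352  (SLC12)
log2(194.9/103.0) = 0.920  (JUN11)
log2(9.730/0.797) = 3.610  (HIF1)
log2(72.99/163.6) = -1.164  (KLF1)
log2(844.4/1813) = -1.102  (CXCL10)
log2(0.698/1.302) = -0.899  (AKT2)
The largest magnitude belongs to HIF1.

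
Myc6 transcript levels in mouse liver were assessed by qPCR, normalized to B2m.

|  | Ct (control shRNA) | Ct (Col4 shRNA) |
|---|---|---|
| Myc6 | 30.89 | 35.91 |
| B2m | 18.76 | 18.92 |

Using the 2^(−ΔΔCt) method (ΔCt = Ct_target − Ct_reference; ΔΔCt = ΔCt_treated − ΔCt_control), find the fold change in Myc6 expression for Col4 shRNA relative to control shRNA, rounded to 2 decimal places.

ΔCt(control shRNA) = 30.890 − 18.760 = 12.130
ΔCt(Col4 shRNA) = 35.910 − 18.920 = 16.990
ΔΔCt = 16.990 − 12.130 = 4.860
Fold change = 2^(−4.860) = 0.034

0.03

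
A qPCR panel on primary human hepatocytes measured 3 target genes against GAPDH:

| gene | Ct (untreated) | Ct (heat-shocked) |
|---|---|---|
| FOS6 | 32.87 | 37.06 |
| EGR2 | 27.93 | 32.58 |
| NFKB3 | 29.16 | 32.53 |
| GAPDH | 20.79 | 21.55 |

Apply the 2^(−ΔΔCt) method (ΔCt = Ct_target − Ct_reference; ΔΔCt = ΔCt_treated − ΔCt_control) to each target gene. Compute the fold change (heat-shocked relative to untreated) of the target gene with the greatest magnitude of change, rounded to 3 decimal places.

FOS6: ΔΔCt = (37.06−21.55) − (32.87−20.79) = 15.51 − 12.08 = 3.43; fold change = 2^-3.43 = 0.093
EGR2: ΔΔCt = (32.58−21.55) − (27.93−20.79) = 11.03 − 7.14 = 3.89; fold change = 2^-3.89 = 0.067
NFKB3: ΔΔCt = (32.53−21.55) − (29.16−20.79) = 10.98 − 8.37 = 2.61; fold change = 2^-2.61 = 0.164
EGR2 has the largest |ΔΔCt| = 3.89.

0.067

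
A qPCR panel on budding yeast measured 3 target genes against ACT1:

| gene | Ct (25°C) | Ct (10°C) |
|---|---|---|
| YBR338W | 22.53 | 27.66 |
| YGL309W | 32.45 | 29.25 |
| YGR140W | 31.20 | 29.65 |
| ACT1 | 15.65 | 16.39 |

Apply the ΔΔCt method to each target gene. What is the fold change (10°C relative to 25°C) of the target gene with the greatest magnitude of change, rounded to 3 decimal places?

0.048

YBR338W: ΔΔCt = (27.66−16.39) − (22.53−15.65) = 11.27 − 6.88 = 4.39; fold change = 2^-4.39 = 0.048
YGL309W: ΔΔCt = (29.25−16.39) − (32.45−15.65) = 12.86 − 16.80 = -3.94; fold change = 2^3.94 = 15.348
YGR140W: ΔΔCt = (29.65−16.39) − (31.20−15.65) = 13.26 − 15.55 = -2.29; fold change = 2^2.29 = 4.891
YBR338W has the largest |ΔΔCt| = 4.39.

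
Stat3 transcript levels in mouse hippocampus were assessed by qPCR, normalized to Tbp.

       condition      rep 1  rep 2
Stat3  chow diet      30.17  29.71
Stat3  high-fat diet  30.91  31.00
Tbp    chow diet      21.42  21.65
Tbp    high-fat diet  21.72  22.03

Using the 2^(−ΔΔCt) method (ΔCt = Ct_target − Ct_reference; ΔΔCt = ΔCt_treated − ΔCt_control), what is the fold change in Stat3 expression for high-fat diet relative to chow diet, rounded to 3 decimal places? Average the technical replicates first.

0.626

Mean Ct: Stat3 chow diet 29.940; Stat3 high-fat diet 30.955; Tbp chow diet 21.535; Tbp high-fat diet 21.875
ΔCt(chow diet) = 29.940 − 21.535 = 8.405
ΔCt(high-fat diet) = 30.955 − 21.875 = 9.080
ΔΔCt = 9.080 − 8.405 = 0.675
Fold change = 2^(−0.675) = 0.6263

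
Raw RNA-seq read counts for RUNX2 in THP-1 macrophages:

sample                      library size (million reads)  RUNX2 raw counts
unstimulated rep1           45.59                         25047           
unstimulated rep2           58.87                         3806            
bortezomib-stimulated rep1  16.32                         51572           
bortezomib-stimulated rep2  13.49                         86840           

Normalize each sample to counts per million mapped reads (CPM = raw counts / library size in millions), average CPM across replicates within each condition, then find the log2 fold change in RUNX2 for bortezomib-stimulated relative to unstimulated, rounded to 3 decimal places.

3.966

CPM(unstimulated rep1) = 25047 / 45.59 = 549.3968
CPM(unstimulated rep2) = 3806 / 58.87 = 64.6509
CPM(bortezomib-stimulated rep1) = 51572 / 16.32 = 3160.0490
CPM(bortezomib-stimulated rep2) = 86840 / 13.49 = 6437.3610
mean CPM(unstimulated) = 307.0239; mean CPM(bortezomib-stimulated) = 4798.7050
Fold change = 4798.7050 / 307.0239 = 15.62975
log2(15.62975) = 3.9662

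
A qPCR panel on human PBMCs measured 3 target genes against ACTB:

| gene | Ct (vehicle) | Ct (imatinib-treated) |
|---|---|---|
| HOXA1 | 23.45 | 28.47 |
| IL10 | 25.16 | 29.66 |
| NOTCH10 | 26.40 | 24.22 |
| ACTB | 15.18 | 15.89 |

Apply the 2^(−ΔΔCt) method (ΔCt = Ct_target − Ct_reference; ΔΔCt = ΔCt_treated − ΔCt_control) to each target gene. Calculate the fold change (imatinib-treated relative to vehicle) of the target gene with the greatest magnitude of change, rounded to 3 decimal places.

HOXA1: ΔΔCt = (28.47−15.89) − (23.45−15.18) = 12.58 − 8.27 = 4.31; fold change = 2^-4.31 = 0.050
IL10: ΔΔCt = (29.66−15.89) − (25.16−15.18) = 13.77 − 9.98 = 3.79; fold change = 2^-3.79 = 0.072
NOTCH10: ΔΔCt = (24.22−15.89) − (26.40−15.18) = 8.33 − 11.22 = -2.89; fold change = 2^2.89 = 7.413
HOXA1 has the largest |ΔΔCt| = 4.31.

0.050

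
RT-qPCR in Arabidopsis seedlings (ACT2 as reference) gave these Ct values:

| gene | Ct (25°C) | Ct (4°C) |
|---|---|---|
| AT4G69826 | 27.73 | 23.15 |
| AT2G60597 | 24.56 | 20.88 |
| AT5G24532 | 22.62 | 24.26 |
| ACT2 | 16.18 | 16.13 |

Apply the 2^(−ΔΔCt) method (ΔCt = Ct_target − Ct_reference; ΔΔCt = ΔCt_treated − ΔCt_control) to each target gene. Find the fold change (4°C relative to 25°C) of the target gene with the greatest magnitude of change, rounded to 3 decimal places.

23.103

AT4G69826: ΔΔCt = (23.15−16.13) − (27.73−16.18) = 7.02 − 11.55 = -4.53; fold change = 2^4.53 = 23.103
AT2G60597: ΔΔCt = (20.88−16.13) − (24.56−16.18) = 4.75 − 8.38 = -3.63; fold change = 2^3.63 = 12.381
AT5G24532: ΔΔCt = (24.26−16.13) − (22.62−16.18) = 8.13 − 6.44 = 1.69; fold change = 2^-1.69 = 0.310
AT4G69826 has the largest |ΔΔCt| = 4.53.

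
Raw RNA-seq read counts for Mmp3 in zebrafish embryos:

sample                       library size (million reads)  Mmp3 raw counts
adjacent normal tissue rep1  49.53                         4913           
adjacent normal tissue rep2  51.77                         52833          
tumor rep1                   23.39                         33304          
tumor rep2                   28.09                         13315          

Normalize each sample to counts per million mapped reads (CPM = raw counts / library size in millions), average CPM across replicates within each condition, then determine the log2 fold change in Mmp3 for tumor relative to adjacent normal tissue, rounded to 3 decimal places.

CPM(adjacent normal tissue rep1) = 4913 / 49.53 = 99.1924
CPM(adjacent normal tissue rep2) = 52833 / 51.77 = 1020.5331
CPM(tumor rep1) = 33304 / 23.39 = 1423.8563
CPM(tumor rep2) = 13315 / 28.09 = 474.0121
mean CPM(adjacent normal tissue) = 559.8628; mean CPM(tumor) = 948.9342
Fold change = 948.9342 / 559.8628 = 1.69494
log2(1.69494) = 0.7612

0.761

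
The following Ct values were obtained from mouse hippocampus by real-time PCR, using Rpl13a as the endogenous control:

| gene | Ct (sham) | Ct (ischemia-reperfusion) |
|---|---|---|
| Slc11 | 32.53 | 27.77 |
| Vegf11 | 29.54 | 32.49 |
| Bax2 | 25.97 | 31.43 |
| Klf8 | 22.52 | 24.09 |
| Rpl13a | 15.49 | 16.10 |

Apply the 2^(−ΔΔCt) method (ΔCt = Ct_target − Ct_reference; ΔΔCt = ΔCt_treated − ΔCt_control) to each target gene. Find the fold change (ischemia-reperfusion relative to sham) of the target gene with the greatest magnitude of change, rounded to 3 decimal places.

Slc11: ΔΔCt = (27.77−16.10) − (32.53−15.49) = 11.67 − 17.04 = -5.37; fold change = 2^5.37 = 41.355
Vegf11: ΔΔCt = (32.49−16.10) − (29.54−15.49) = 16.39 − 14.05 = 2.34; fold change = 2^-2.34 = 0.198
Bax2: ΔΔCt = (31.43−16.10) − (25.97−15.49) = 15.33 − 10.48 = 4.85; fold change = 2^-4.85 = 0.035
Klf8: ΔΔCt = (24.09−16.10) − (22.52−15.49) = 7.99 − 7.03 = 0.96; fold change = 2^-0.96 = 0.514
Slc11 has the largest |ΔΔCt| = 5.37.

41.355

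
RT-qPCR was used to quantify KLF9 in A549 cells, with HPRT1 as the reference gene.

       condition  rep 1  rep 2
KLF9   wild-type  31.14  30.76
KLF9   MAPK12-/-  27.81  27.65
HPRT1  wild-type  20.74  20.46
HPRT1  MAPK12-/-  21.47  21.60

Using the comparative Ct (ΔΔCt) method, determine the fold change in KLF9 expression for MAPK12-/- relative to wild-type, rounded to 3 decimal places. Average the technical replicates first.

Mean Ct: KLF9 wild-type 30.950; KLF9 MAPK12-/- 27.730; HPRT1 wild-type 20.600; HPRT1 MAPK12-/- 21.535
ΔCt(wild-type) = 30.950 − 20.600 = 10.350
ΔCt(MAPK12-/-) = 27.730 − 21.535 = 6.195
ΔΔCt = 6.195 − 10.350 = -4.155
Fold change = 2^(−(-4.155)) = 2^4.155 = 17.8147

17.815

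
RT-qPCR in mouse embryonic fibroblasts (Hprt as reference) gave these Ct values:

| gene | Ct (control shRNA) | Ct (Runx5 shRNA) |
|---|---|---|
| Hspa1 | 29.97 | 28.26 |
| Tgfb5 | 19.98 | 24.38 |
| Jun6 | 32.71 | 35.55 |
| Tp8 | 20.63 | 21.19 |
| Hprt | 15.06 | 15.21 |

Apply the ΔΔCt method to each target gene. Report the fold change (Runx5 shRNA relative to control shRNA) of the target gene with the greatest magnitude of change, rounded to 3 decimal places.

Hspa1: ΔΔCt = (28.26−15.21) − (29.97−15.06) = 13.05 − 14.91 = -1.86; fold change = 2^1.86 = 3.630
Tgfb5: ΔΔCt = (24.38−15.21) − (19.98−15.06) = 9.17 − 4.92 = 4.25; fold change = 2^-4.25 = 0.053
Jun6: ΔΔCt = (35.55−15.21) − (32.71−15.06) = 20.34 − 17.65 = 2.69; fold change = 2^-2.69 = 0.155
Tp8: ΔΔCt = (21.19−15.21) − (20.63−15.06) = 5.98 − 5.57 = 0.41; fold change = 2^-0.41 = 0.753
Tgfb5 has the largest |ΔΔCt| = 4.25.

0.053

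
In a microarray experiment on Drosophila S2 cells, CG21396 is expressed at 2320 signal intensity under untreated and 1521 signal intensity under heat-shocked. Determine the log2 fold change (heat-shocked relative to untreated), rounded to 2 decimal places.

-0.61

Fold change = 1521 / 2320 = 0.6556
log2(0.6556) = -0.609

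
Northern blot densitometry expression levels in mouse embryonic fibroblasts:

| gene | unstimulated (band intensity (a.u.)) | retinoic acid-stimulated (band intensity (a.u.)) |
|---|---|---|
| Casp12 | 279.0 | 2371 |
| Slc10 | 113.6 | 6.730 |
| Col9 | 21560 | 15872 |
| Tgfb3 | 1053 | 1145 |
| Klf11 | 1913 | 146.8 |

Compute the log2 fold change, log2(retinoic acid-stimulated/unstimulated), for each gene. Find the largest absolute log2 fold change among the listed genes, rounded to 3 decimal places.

log2(2371/279.0) = 3.087  (Casp12)
log2(6.730/113.6) = -4.077  (Slc10)
log2(15872/21560) = -0.442  (Col9)
log2(1145/1053) = 0.121  (Tgfb3)
log2(146.8/1913) = -3.704  (Klf11)
The largest magnitude belongs to Slc10.

4.077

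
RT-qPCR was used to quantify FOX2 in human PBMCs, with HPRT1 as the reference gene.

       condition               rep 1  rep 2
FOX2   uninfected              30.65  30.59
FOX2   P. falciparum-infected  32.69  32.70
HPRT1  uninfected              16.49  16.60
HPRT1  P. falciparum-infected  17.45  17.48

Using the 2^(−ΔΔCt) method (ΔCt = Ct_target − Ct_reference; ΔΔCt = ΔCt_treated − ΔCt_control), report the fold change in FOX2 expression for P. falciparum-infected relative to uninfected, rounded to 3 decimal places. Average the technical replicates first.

Mean Ct: FOX2 uninfected 30.620; FOX2 P. falciparum-infected 32.695; HPRT1 uninfected 16.545; HPRT1 P. falciparum-infected 17.465
ΔCt(uninfected) = 30.620 − 16.545 = 14.075
ΔCt(P. falciparum-infected) = 32.695 − 17.465 = 15.230
ΔΔCt = 15.230 − 14.075 = 1.155
Fold change = 2^(−1.155) = 0.4491

0.449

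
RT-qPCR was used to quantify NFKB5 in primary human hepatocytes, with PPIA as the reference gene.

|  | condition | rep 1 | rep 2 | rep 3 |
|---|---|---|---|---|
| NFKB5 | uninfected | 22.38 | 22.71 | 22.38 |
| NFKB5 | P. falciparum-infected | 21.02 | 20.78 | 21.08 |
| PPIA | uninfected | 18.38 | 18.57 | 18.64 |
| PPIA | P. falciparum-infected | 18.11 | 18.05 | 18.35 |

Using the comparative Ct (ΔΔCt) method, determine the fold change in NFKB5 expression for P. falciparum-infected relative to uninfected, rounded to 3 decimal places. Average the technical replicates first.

2.250

Mean Ct: NFKB5 uninfected 22.490; NFKB5 P. falciparum-infected 20.960; PPIA uninfected 18.530; PPIA P. falciparum-infected 18.170
ΔCt(uninfected) = 22.490 − 18.530 = 3.960
ΔCt(P. falciparum-infected) = 20.960 − 18.170 = 2.790
ΔΔCt = 2.790 − 3.960 = -1.170
Fold change = 2^(−(-1.170)) = 2^1.170 = 2.2501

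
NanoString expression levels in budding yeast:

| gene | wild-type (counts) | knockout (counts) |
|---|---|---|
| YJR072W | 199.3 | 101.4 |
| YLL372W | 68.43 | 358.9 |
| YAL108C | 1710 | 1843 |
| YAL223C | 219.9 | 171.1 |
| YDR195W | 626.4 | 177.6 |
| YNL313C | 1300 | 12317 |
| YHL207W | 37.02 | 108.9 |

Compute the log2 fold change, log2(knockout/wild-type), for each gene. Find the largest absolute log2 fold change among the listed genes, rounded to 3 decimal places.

3.244

log2(101.4/199.3) = -0.975  (YJR072W)
log2(358.9/68.43) = 2.391  (YLL372W)
log2(1843/1710) = 0.108  (YAL108C)
log2(171.1/219.9) = -0.362  (YAL223C)
log2(177.6/626.4) = -1.818  (YDR195W)
log2(12317/1300) = 3.244  (YNL313C)
log2(108.9/37.02) = 1.557  (YHL207W)
The largest magnitude belongs to YNL313C.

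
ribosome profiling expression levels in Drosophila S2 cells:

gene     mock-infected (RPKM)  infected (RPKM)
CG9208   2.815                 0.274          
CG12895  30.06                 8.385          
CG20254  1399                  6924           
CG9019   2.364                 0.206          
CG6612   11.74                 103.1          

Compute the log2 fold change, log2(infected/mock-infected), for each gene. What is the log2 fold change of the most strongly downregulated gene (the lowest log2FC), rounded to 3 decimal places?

log2(0.274/2.815) = -3.361  (CG9208)
log2(8.385/30.06) = -1.842  (CG12895)
log2(6924/1399) = 2.307  (CG20254)
log2(0.206/2.364) = -3.521  (CG9019)
log2(103.1/11.74) = 3.135  (CG6612)
CG9019 is most strongly downregulated.

-3.521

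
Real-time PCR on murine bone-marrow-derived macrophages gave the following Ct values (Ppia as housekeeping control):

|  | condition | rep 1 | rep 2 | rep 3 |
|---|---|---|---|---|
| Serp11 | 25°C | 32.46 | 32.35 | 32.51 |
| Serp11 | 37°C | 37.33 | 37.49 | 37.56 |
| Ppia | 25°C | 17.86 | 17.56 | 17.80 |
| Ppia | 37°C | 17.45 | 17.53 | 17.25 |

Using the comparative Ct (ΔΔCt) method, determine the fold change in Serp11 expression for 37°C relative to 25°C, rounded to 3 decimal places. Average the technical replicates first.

0.025

Mean Ct: Serp11 25°C 32.440; Serp11 37°C 37.460; Ppia 25°C 17.740; Ppia 37°C 17.410
ΔCt(25°C) = 32.440 − 17.740 = 14.700
ΔCt(37°C) = 37.460 − 17.410 = 20.050
ΔΔCt = 20.050 − 14.700 = 5.350
Fold change = 2^(−5.350) = 0.0245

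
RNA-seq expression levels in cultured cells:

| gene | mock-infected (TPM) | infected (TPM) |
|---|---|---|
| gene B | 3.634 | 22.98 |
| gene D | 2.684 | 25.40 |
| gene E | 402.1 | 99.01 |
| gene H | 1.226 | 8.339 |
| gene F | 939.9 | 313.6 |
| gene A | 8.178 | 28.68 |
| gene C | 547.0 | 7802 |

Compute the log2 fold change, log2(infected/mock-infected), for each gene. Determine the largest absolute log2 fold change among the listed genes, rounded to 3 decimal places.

log2(22.98/3.634) = 2.661  (gene B)
log2(25.40/2.684) = 3.242  (gene D)
log2(99.01/402.1) = -2.022  (gene E)
log2(8.339/1.226) = 2.766  (gene H)
log2(313.6/939.9) = -1.584  (gene F)
log2(28.68/8.178) = 1.810  (gene A)
log2(7802/547.0) = 3.834  (gene C)
The largest magnitude belongs to gene C.

3.834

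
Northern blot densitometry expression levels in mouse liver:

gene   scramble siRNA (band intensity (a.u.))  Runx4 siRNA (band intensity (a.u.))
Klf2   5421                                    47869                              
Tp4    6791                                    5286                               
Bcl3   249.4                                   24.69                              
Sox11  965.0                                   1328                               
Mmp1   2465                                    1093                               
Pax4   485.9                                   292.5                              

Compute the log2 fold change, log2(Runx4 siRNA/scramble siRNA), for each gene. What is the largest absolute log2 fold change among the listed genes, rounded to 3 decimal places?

3.336

log2(47869/5421) = 3.142  (Klf2)
log2(5286/6791) = -0.361  (Tp4)
log2(24.69/249.4) = -3.336  (Bcl3)
log2(1328/965.0) = 0.461  (Sox11)
log2(1093/2465) = -1.173  (Mmp1)
log2(292.5/485.9) = -0.732  (Pax4)
The largest magnitude belongs to Bcl3.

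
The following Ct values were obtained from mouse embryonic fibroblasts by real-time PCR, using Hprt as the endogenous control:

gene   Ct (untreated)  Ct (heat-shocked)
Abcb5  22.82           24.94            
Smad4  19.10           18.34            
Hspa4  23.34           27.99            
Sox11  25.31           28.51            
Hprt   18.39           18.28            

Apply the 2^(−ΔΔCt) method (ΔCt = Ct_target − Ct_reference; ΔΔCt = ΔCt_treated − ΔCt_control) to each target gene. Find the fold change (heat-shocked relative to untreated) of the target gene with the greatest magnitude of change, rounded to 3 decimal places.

Abcb5: ΔΔCt = (24.94−18.28) − (22.82−18.39) = 6.66 − 4.43 = 2.23; fold change = 2^-2.23 = 0.213
Smad4: ΔΔCt = (18.34−18.28) − (19.10−18.39) = 0.06 − 0.71 = -0.65; fold change = 2^0.65 = 1.569
Hspa4: ΔΔCt = (27.99−18.28) − (23.34−18.39) = 9.71 − 4.95 = 4.76; fold change = 2^-4.76 = 0.037
Sox11: ΔΔCt = (28.51−18.28) − (25.31−18.39) = 10.23 − 6.92 = 3.31; fold change = 2^-3.31 = 0.101
Hspa4 has the largest |ΔΔCt| = 4.76.

0.037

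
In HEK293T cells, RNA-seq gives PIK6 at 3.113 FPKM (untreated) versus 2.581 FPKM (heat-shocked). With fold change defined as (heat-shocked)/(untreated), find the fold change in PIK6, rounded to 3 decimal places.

0.829

Fold change = 2.581 / 3.113 = 0.8291
PIK6 is downregulated.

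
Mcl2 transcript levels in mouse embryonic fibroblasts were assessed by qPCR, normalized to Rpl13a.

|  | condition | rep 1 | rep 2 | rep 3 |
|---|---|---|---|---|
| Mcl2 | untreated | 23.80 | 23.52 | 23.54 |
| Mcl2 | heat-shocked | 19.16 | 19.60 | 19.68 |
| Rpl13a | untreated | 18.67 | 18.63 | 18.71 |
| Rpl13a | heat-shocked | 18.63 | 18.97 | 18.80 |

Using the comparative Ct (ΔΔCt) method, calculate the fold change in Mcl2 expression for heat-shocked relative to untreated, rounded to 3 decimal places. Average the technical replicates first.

Mean Ct: Mcl2 untreated 23.620; Mcl2 heat-shocked 19.480; Rpl13a untreated 18.670; Rpl13a heat-shocked 18.800
ΔCt(untreated) = 23.620 − 18.670 = 4.950
ΔCt(heat-shocked) = 19.480 − 18.800 = 0.680
ΔΔCt = 0.680 − 4.950 = -4.270
Fold change = 2^(−(-4.270)) = 2^4.270 = 19.2929

19.293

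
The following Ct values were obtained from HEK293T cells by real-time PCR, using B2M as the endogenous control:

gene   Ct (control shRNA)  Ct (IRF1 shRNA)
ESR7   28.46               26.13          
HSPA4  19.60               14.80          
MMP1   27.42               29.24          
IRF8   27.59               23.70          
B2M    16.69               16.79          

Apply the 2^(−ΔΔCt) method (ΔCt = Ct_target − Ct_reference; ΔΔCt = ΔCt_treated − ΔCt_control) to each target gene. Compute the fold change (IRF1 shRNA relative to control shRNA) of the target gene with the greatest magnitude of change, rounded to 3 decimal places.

ESR7: ΔΔCt = (26.13−16.79) − (28.46−16.69) = 9.34 − 11.77 = -2.43; fold change = 2^2.43 = 5.389
HSPA4: ΔΔCt = (14.80−16.79) − (19.60−16.69) = -1.99 − 2.91 = -4.90; fold change = 2^4.90 = 29.857
MMP1: ΔΔCt = (29.24−16.79) − (27.42−16.69) = 12.45 − 10.73 = 1.72; fold change = 2^-1.72 = 0.304
IRF8: ΔΔCt = (23.70−16.79) − (27.59−16.69) = 6.91 − 10.90 = -3.99; fold change = 2^3.99 = 15.889
HSPA4 has the largest |ΔΔCt| = 4.90.

29.857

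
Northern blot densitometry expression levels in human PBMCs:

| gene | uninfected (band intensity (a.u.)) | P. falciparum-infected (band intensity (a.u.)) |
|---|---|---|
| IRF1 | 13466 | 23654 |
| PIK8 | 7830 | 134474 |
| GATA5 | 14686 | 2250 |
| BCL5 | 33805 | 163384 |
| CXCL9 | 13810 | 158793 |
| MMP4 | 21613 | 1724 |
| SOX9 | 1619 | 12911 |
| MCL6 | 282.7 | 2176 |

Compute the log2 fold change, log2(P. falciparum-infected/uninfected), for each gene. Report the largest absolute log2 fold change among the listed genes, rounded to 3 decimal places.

4.102

log2(23654/13466) = 0.813  (IRF1)
log2(134474/7830) = 4.102  (PIK8)
log2(2250/14686) = -2.706  (GATA5)
log2(163384/33805) = 2.273  (BCL5)
log2(158793/13810) = 3.523  (CXCL9)
log2(1724/21613) = -3.648  (MMP4)
log2(12911/1619) = 2.995  (SOX9)
log2(2176/282.7) = 2.944  (MCL6)
The largest magnitude belongs to PIK8.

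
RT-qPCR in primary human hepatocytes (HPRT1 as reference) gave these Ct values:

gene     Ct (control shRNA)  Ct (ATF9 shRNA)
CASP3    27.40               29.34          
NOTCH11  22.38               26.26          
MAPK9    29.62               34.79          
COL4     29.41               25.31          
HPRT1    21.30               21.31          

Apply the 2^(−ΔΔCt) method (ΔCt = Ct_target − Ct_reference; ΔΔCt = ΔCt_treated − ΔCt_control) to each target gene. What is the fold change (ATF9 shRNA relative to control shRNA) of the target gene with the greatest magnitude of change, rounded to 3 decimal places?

0.028

CASP3: ΔΔCt = (29.34−21.31) − (27.40−21.30) = 8.03 − 6.10 = 1.93; fold change = 2^-1.93 = 0.262
NOTCH11: ΔΔCt = (26.26−21.31) − (22.38−21.30) = 4.95 − 1.08 = 3.87; fold change = 2^-3.87 = 0.068
MAPK9: ΔΔCt = (34.79−21.31) − (29.62−21.30) = 13.48 − 8.32 = 5.16; fold change = 2^-5.16 = 0.028
COL4: ΔΔCt = (25.31−21.31) − (29.41−21.30) = 4.00 − 8.11 = -4.11; fold change = 2^4.11 = 17.268
MAPK9 has the largest |ΔΔCt| = 5.16.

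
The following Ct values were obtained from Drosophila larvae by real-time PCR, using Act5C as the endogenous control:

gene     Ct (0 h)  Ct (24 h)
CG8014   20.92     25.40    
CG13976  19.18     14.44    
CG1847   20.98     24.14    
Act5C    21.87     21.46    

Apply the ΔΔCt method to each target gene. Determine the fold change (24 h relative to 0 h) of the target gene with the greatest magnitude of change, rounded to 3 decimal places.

CG8014: ΔΔCt = (25.40−21.46) − (20.92−21.87) = 3.94 − (-0.95) = 4.89; fold change = 2^-4.89 = 0.034
CG13976: ΔΔCt = (14.44−21.46) − (19.18−21.87) = -7.02 − (-2.69) = -4.33; fold change = 2^4.33 = 20.112
CG1847: ΔΔCt = (24.14−21.46) − (20.98−21.87) = 2.68 − (-0.89) = 3.57; fold change = 2^-3.57 = 0.084
CG8014 has the largest |ΔΔCt| = 4.89.

0.034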